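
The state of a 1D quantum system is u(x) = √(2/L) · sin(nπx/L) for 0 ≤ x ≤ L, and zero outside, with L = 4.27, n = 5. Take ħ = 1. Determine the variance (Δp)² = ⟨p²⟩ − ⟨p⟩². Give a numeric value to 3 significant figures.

Compute ⟨p⟩ and ⟨p²⟩ separately; (Δp)² = ⟨p²⟩ − ⟨p⟩².
d/dx sin(nπx/L) = (nπ/L)·cos(nπx/L) and d²/dx² sin(nπx/L) = −(nπ/L)²·sin(nπx/L); on 0 ≤ x ≤ L, ∫sin²(nπx/L) dx = L/2 and ∫sin(nπx/L)·cos(nπx/L) dx = 0.
⟨p⟩ = 0.0000 and ⟨p²⟩ = 13.533.
(Δp)² = 13.533 − (0.0000)² = 13.533.

13.5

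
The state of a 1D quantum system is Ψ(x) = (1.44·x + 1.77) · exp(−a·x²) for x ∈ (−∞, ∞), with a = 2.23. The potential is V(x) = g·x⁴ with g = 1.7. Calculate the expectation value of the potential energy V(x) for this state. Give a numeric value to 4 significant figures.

0.08181

⟨V⟩ = ∫ V(x)·|Ψ|² dx / ∫|Ψ|² dx.
Expand each integrand as polynomial × e^(−2ax²) and use ∫x^(2j)·e^(−2ax²) dx = (2j−1)!!/(4a)^j · √(π/(2a)), odd powers → 0; here √(π/(2a)) = 0.83928.
State is unnormalized: ∫|Ψ|² dx = 2.8245, and ∫Ψ*·V(x)·Ψ dx = 0.23107, so ⟨V⟩ = 0.23107 / 2.8245.
⟨V⟩ = 0.081808.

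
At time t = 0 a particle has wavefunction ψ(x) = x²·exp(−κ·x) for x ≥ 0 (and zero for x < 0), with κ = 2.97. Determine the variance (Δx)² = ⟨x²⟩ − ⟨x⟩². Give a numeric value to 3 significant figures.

Compute ⟨x⟩ and ⟨x²⟩ separately, then (Δx)² = ⟨x²⟩ − ⟨x⟩².
Every integrand reduces to terms xʲ·e^(−2κx) on [0, ∞); use ∫₀^∞ xʲ·e^(−2κx) dx = j!/(2κ)^(j+1).
Normalization: ∫|ψ|² dx = 0.0032455.
⟨x⟩ = 0.84175 and ⟨x²⟩ = 0.85025.
(Δx)² = 0.85025 − (0.84175)² = 0.14171.

0.142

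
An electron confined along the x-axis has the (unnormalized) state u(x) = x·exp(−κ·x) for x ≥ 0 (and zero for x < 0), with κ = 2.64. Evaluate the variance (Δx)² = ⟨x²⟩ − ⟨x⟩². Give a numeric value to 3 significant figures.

0.108

Compute ⟨x⟩ and ⟨x²⟩ separately, then (Δx)² = ⟨x²⟩ − ⟨x⟩².
Every integrand reduces to terms xʲ·e^(−2κx) on [0, ∞); use ∫₀^∞ xʲ·e^(−2κx) dx = j!/(2κ)^(j+1).
Normalization: ∫|u|² dx = 0.013587.
⟨x⟩ = 0.56818 and ⟨x²⟩ = 0.43044.
(Δx)² = 0.43044 − (0.56818)² = 0.10761.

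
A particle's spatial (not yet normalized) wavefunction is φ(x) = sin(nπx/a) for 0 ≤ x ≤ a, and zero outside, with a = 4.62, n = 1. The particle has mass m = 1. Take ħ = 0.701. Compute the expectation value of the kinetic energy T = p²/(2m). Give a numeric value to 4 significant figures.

0.1136

T = −(ħ²/2m) d²/dx², so ⟨T⟩ = −(ħ²/2m) ∫ φ*·φ'' dx / ∫|φ|² dx; with m = 1.
d/dx sin(nπx/a) = (nπ/a)·cos(nπx/a) and d²/dx² sin(nπx/a) = −(nπ/a)²·sin(nπx/a); on 0 ≤ x ≤ a, ∫sin²(nπx/a) dx = a/2 and ∫sin(nπx/a)·cos(nπx/a) dx = 0.
State is unnormalized: ∫|φ|² dx = 2.3100, and ∫φ*·(−ħ²/2m · φ'') dx = 0.26244, so ⟨T⟩ = 0.26244 / 2.3100.
⟨T⟩ = 0.11361.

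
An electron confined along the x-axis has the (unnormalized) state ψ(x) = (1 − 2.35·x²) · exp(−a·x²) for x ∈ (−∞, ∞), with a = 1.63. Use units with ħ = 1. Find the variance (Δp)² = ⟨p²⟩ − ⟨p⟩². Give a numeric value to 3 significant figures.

6.41

Compute ⟨p⟩ and ⟨p²⟩ separately; (Δp)² = ⟨p²⟩ − ⟨p⟩².
Expand each integrand as polynomial × e^(−2ax²) and use ∫x^(2j)·e^(−2ax²) dx = (2j−1)!!/(4a)^j · √(π/(2a)), odd powers → 0; here √(π/(2a)) = 0.98167. Differentiate with the product rule, d/dx e^(−ax²) = −2ax·e^(−ax²).
Normalization: ∫|ψ|² dx = 0.65661.
⟨p⟩ = 0.0000 and ⟨p²⟩ = 6.4097.
(Δp)² = 6.4097 − (0.0000)² = 6.4097.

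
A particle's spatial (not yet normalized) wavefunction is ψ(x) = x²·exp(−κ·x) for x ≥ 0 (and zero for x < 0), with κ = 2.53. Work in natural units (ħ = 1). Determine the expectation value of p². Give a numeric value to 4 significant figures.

2.134

p² ψ = −ħ² d²ψ/dx²; ⟨p²⟩ = −ħ² ∫ ψ*·ψ'' dx / ∫|ψ|² dx.
Differentiate x²·exp(−κ·x) with the product rule; every integrand then reduces to terms xʲ·e^(−2κx) on [0, ∞), with ∫₀^∞ xʲ·e^(−2κx) dx = j!/(2κ)^(j+1).
State is unnormalized: ∫|ψ|² dx = 0.0072353, and ∫ψ*·(−ħ² ψ'') dx = 0.015438, so ⟨p²⟩ = 0.015438 / 0.0072353.
⟨p²⟩ = 2.1336.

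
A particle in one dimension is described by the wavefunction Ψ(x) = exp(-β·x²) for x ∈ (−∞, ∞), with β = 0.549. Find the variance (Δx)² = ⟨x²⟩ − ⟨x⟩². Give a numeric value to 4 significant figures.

Compute ⟨x⟩ and ⟨x²⟩ separately, then (Δx)² = ⟨x²⟩ − ⟨x⟩².
Gaussian moments: ∫x^(2j)·e^(−2βx²) dx = (2j−1)!!/(4β)^j · √(π/(2β)), odd powers integrate to 0; here √(π/(2β)) = 1.6915.
Normalization: ∫|Ψ|² dx = 1.6915.
⟨x⟩ = 0.0000 and ⟨x²⟩ = 0.45537.
(Δx)² = 0.45537 − (0.0000)² = 0.45537.

0.4554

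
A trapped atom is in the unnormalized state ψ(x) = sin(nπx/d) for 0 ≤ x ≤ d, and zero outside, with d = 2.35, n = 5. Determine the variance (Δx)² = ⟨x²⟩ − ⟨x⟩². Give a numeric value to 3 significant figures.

Compute ⟨x⟩ and ⟨x²⟩ separately, then (Δx)² = ⟨x²⟩ − ⟨x⟩².
With sin²θ = (1 − cos2θ)/2 on 0 ≤ x ≤ d: ∫sin²(nπx/d) dx = d/2, ∫x·sin²(nπx/d) dx = d²/4, ∫x²·sin²(nπx/d) dx = d³·(1/6 − 1/(4n²π²)); higher powers xᵏ the same way, integrating xᵏ·cos(2nπx/d) by parts.
Normalization: ∫|ψ|² dx = 1.1750.
⟨x⟩ = 1.1750 and ⟨x²⟩ = 1.8296.
(Δx)² = 1.8296 − (1.1750)² = 0.44902.

0.449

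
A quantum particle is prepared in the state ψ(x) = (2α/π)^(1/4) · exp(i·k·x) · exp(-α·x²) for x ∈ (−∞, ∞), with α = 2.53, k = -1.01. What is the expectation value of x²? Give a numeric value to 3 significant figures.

0.0988

⟨x²⟩ = ∫ x²·|ψ|² dx (integrals over the domain).
Gaussian moments: ∫x^(2j)·e^(−2αx²) dx = (2j−1)!!/(4α)^j · √(π/(2α)), odd powers integrate to 0; here √(π/(2α)) = 0.78795.
⟨x²⟩ = 0.098814.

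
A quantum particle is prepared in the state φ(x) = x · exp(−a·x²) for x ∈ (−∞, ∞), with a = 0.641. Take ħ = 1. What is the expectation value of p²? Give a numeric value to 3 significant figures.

1.92

p² φ = −ħ² d²φ/dx²; ⟨p²⟩ = −ħ² ∫ φ*·φ'' dx / ∫|φ|² dx.
Expand each integrand as polynomial × e^(−2ax²) and use ∫x^(2j)·e^(−2ax²) dx = (2j−1)!!/(4a)^j · √(π/(2a)), odd powers → 0; here √(π/(2a)) = 1.5654. Differentiate with the product rule, d/dx e^(−ax²) = −2ax·e^(−ax²).
State is unnormalized: ∫|φ|² dx = 0.61054, and ∫φ*·(−ħ² φ'') dx = 1.1741, so ⟨p²⟩ = 1.1741 / 0.61054.
⟨p²⟩ = 1.9230.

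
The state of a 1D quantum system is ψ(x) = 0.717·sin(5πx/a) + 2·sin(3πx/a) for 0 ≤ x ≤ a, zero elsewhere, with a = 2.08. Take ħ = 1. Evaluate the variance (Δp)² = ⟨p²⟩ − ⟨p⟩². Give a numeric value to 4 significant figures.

24.69

Compute ⟨p⟩ and ⟨p²⟩ separately; (Δp)² = ⟨p²⟩ − ⟨p⟩².
d²/dx² sin(jπx/a) = −(jπ/a)²·sin(jπx/a); on 0 ≤ x ≤ a, ∫sin²(jπx/a) dx = a/2 and ∫sin(jπx/a)·sin(lπx/a) dx = 0 for j ≠ l, so only diagonal terms survive in ∫|ψ|² and ∫ψ·ψ″; ∫ψ·ψ′ dx = [ψ²/2] between the walls = 0.
Normalization: ∫|ψ|² dx = 4.6947.
⟨p⟩ = 0.0000 and ⟨p²⟩ = 24.688.
(Δp)² = 24.688 − (0.0000)² = 24.688.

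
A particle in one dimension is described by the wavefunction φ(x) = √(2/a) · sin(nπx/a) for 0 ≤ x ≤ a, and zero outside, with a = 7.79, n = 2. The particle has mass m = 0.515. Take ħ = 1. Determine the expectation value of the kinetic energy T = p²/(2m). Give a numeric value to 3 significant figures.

0.632

T = −(ħ²/2m) d²/dx², so ⟨T⟩ = −(ħ²/2m) ∫ φ*·φ'' dx; with m = 0.515.
d/dx sin(nπx/a) = (nπ/a)·cos(nπx/a) and d²/dx² sin(nπx/a) = −(nπ/a)²·sin(nπx/a); on 0 ≤ x ≤ a, ∫sin²(nπx/a) dx = a/2 and ∫sin(nπx/a)·cos(nπx/a) dx = 0.
⟨T⟩ = 0.63161.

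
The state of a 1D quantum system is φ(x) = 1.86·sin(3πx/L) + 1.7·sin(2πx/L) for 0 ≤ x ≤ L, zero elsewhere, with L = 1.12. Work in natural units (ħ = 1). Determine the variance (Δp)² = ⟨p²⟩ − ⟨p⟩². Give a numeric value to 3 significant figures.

Compute ⟨p⟩ and ⟨p²⟩ separately; (Δp)² = ⟨p²⟩ − ⟨p⟩².
d²/dx² sin(jπx/L) = −(jπ/L)²·sin(jπx/L); on 0 ≤ x ≤ L, ∫sin²(jπx/L) dx = L/2 and ∫sin(jπx/L)·sin(lπx/L) dx = 0 for j ≠ l, so only diagonal terms survive in ∫|φ|² and ∫φ·φ″; ∫φ·φ′ dx = [φ²/2] between the walls = 0.
Normalization: ∫|φ|² dx = 3.5558.
⟨p⟩ = 0.0000 and ⟨p²⟩ = 52.906.
(Δp)² = 52.906 − (0.0000)² = 52.906.

52.9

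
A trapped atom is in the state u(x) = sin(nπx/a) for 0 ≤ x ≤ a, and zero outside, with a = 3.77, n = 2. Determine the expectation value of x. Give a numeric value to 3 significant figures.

1.89

⟨x⟩ = ∫ x·|u|² dx / ∫|u|² dx (integrals over the domain).
With sin²θ = (1 − cos2θ)/2 on 0 ≤ x ≤ a: ∫sin²(nπx/a) dx = a/2, ∫x·sin²(nπx/a) dx = a²/4, ∫x²·sin²(nπx/a) dx = a³·(1/6 − 1/(4n²π²)); higher powers xᵏ the same way, integrating xᵏ·cos(2nπx/a) by parts.
State is unnormalized: ∫|u|² dx = 1.8850, and ∫u*·x·u dx = 3.5532, so ⟨x⟩ = 3.5532 / 1.8850.
⟨x⟩ = 1.8850.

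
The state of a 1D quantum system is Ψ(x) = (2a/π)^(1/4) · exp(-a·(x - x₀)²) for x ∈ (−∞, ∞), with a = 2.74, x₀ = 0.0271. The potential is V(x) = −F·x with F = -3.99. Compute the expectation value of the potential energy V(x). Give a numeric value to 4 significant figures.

0.1081

⟨V⟩ = ∫ V(x)·|Ψ|² dx.
Gaussian moments (u = x − x₀): ∫u^(2j)·e^(−2au²) du = (2j−1)!!/(4a)^j · √(π/(2a)), odd powers integrate to 0; here √(π/(2a)) = 0.75715.
⟨V⟩ = 0.10813.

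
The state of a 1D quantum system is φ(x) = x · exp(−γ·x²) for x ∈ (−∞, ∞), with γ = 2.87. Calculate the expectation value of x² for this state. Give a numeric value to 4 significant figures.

⟨x²⟩ = ∫ x²·|φ|² dx / ∫|φ|² dx (integrals over the domain).
Expand each integrand as polynomial × e^(−2γx²) and use ∫x^(2j)·e^(−2γx²) dx = (2j−1)!!/(4γ)^j · √(π/(2γ)), odd powers → 0; here √(π/(2γ)) = 0.73981.
State is unnormalized: ∫|φ|² dx = 0.064443, and ∫φ*·x²·φ dx = 0.016841, so ⟨x²⟩ = 0.016841 / 0.064443.
⟨x²⟩ = 0.26132.

0.2613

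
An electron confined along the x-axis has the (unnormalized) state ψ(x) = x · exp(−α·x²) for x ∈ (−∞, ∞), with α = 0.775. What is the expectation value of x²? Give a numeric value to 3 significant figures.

0.968

⟨x²⟩ = ∫ x²·|ψ|² dx / ∫|ψ|² dx (integrals over the domain).
Expand each integrand as polynomial × e^(−2αx²) and use ∫x^(2j)·e^(−2αx²) dx = (2j−1)!!/(4α)^j · √(π/(2α)), odd powers → 0; here √(π/(2α)) = 1.4237.
State is unnormalized: ∫|ψ|² dx = 0.45925, and ∫ψ*·x²·ψ dx = 0.44443, so ⟨x²⟩ = 0.44443 / 0.45925.
⟨x²⟩ = 0.96774.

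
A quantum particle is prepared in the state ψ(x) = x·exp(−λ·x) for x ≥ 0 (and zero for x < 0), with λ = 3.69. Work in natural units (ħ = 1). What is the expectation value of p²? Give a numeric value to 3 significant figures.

13.6

p² ψ = −ħ² d²ψ/dx²; ⟨p²⟩ = −ħ² ∫ ψ*·ψ'' dx / ∫|ψ|² dx.
Differentiate x·exp(−λ·x) with the product rule; every integrand then reduces to terms xʲ·e^(−2λx) on [0, ∞), with ∫₀^∞ xʲ·e^(−2λx) dx = j!/(2λ)^(j+1).
State is unnormalized: ∫|ψ|² dx = 0.0049758, and ∫ψ*·(−ħ² ψ'') dx = 0.067751, so ⟨p²⟩ = 0.067751 / 0.0049758.
⟨p²⟩ = 13.616.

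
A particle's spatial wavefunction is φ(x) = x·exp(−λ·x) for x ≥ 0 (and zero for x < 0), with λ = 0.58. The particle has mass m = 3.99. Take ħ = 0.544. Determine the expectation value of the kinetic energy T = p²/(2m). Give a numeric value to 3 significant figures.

0.0125

T = −(ħ²/2m) d²/dx², so ⟨T⟩ = −(ħ²/2m) ∫ φ*·φ'' dx / ∫|φ|² dx; with m = 3.99.
Differentiate x·exp(−λ·x) with the product rule; every integrand then reduces to terms xʲ·e^(−2λx) on [0, ∞), with ∫₀^∞ xʲ·e^(−2λx) dx = j!/(2λ)^(j+1).
State is unnormalized: ∫|φ|² dx = 1.2813, and ∫φ*·(−ħ²/2m · φ'') dx = 0.015985, so ⟨T⟩ = 0.015985 / 1.2813.
⟨T⟩ = 0.012475.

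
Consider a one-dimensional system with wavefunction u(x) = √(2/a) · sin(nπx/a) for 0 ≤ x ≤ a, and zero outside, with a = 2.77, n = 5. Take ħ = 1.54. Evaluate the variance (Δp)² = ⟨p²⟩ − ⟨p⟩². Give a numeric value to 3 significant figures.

76.3

Compute ⟨p⟩ and ⟨p²⟩ separately; (Δp)² = ⟨p²⟩ − ⟨p⟩².
d/dx sin(nπx/a) = (nπ/a)·cos(nπx/a) and d²/dx² sin(nπx/a) = −(nπ/a)²·sin(nπx/a); on 0 ≤ x ≤ a, ∫sin²(nπx/a) dx = a/2 and ∫sin(nπx/a)·cos(nπx/a) dx = 0.
⟨p⟩ = 0.0000 and ⟨p²⟩ = 76.264.
(Δp)² = 76.264 − (0.0000)² = 76.264.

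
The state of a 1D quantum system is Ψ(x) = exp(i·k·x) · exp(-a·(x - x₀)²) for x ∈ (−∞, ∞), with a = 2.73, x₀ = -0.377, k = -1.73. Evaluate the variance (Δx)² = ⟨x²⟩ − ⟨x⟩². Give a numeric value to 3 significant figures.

0.0916

Compute ⟨x⟩ and ⟨x²⟩ separately, then (Δx)² = ⟨x²⟩ − ⟨x⟩².
Gaussian moments (u = x − x₀): ∫u^(2j)·e^(−2au²) du = (2j−1)!!/(4a)^j · √(π/(2a)), odd powers integrate to 0; here √(π/(2a)) = 0.75854.
Normalization: ∫|Ψ|² dx = 0.75854.
⟨x⟩ = -0.37700 and ⟨x²⟩ = 0.23370.
(Δx)² = 0.23370 − (-0.37700)² = 0.091575.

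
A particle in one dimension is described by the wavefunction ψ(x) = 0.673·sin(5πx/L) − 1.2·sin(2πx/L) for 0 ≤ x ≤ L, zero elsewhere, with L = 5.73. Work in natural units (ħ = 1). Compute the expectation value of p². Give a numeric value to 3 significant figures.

2.71

p² ψ = −ħ² d²ψ/dx²; ⟨p²⟩ = −ħ² ∫ ψ*·ψ'' dx / ∫|ψ|² dx.
d²/dx² sin(jπx/L) = −(jπ/L)²·sin(jπx/L); on 0 ≤ x ≤ L, ∫sin²(jπx/L) dx = L/2 and ∫sin(jπx/L)·sin(lπx/L) dx = 0 for j ≠ l, so only diagonal terms survive in ∫|ψ|² and ∫ψ·ψ″; ∫ψ·ψ′ dx = [ψ²/2] between the walls = 0.
State is unnormalized: ∫|ψ|² dx = 5.4232, and ∫ψ*·(−ħ² ψ'') dx = 14.712, so ⟨p²⟩ = 14.712 / 5.4232.
⟨p²⟩ = 2.7129.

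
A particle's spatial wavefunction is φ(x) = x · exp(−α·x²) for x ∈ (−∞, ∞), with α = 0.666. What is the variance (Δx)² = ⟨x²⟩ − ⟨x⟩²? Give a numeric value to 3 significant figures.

Compute ⟨x⟩ and ⟨x²⟩ separately, then (Δx)² = ⟨x²⟩ − ⟨x⟩².
Expand each integrand as polynomial × e^(−2αx²) and use ∫x^(2j)·e^(−2αx²) dx = (2j−1)!!/(4α)^j · √(π/(2α)), odd powers → 0; here √(π/(2α)) = 1.5358.
Normalization: ∫|φ|² dx = 0.57649.
⟨x⟩ = 0.0000 and ⟨x²⟩ = 1.1261.
(Δx)² = 1.1261 − (0.0000)² = 1.1261.

1.13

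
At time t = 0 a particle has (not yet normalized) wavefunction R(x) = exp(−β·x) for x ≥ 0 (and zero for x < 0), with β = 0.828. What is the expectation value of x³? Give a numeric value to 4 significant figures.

1.321

⟨x³⟩ = ∫ x³·|R|² dx / ∫|R|² dx (integrals over the domain).
Every integrand reduces to terms xʲ·e^(−2βx) on [0, ∞); use ∫₀^∞ xʲ·e^(−2βx) dx = j!/(2β)^(j+1).
State is unnormalized: ∫|R|² dx = 0.60386, and ∫R*·x³·R dx = 0.79783, so ⟨x³⟩ = 0.79783 / 0.60386.
⟨x³⟩ = 1.3212.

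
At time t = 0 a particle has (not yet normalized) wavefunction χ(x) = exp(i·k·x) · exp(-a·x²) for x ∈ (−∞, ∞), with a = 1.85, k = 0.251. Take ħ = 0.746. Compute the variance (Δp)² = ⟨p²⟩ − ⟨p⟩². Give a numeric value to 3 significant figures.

Compute ⟨p⟩ and ⟨p²⟩ separately; (Δp)² = ⟨p²⟩ − ⟨p⟩².
Gaussian moments: ∫x^(2j)·e^(−2ax²) dx = (2j−1)!!/(4a)^j · √(π/(2a)), odd powers integrate to 0; here √(π/(2a)) = 0.92145. Derivatives: χ′ = (ik − 2ax)·χ, χ″ = ((ik − 2ax)² − 2a)·χ; the odd-in-x pieces drop out.
Normalization: ∫|χ|² dx = 0.92145.
⟨p⟩ = 0.18725 and ⟨p²⟩ = 1.0646.
(Δp)² = 1.0646 − (0.18725)² = 1.0296.

1.03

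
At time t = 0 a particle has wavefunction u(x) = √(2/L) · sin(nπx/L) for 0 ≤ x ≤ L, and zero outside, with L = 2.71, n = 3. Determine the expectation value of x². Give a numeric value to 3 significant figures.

⟨x²⟩ = ∫ x²·|u|² dx (integrals over the domain).
With sin²θ = (1 − cos2θ)/2 on 0 ≤ x ≤ L: ∫sin²(nπx/L) dx = L/2, ∫x·sin²(nπx/L) dx = L²/4, ∫x²·sin²(nπx/L) dx = L³·(1/6 − 1/(4n²π²)); higher powers xᵏ the same way, integrating xᵏ·cos(2nπx/L) by parts.
⟨x²⟩ = 2.4067.

2.41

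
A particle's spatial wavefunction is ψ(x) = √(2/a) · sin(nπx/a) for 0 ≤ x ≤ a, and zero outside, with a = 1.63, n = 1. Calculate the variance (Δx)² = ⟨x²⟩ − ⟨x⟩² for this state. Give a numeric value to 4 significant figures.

Compute ⟨x⟩ and ⟨x²⟩ separately, then (Δx)² = ⟨x²⟩ − ⟨x⟩².
With sin²θ = (1 − cos2θ)/2 on 0 ≤ x ≤ a: ∫sin²(nπx/a) dx = a/2, ∫x·sin²(nπx/a) dx = a²/4, ∫x²·sin²(nπx/a) dx = a³·(1/6 − 1/(4n²π²)); higher powers xᵏ the same way, integrating xᵏ·cos(2nπx/a) by parts.
⟨x⟩ = 0.81500 and ⟨x²⟩ = 0.75103.
(Δx)² = 0.75103 − (0.81500)² = 0.086808.

0.08681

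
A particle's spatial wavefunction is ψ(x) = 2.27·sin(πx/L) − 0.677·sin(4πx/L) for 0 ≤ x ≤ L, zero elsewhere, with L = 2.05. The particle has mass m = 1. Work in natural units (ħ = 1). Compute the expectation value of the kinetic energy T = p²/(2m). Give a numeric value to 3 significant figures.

T = −(ħ²/2m) d²/dx², so ⟨T⟩ = −(ħ²/2m) ∫ ψ*·ψ'' dx / ∫|ψ|² dx; with m = 1.
d²/dx² sin(jπx/L) = −(jπ/L)²·sin(jπx/L); on 0 ≤ x ≤ L, ∫sin²(jπx/L) dx = L/2 and ∫sin(jπx/L)·sin(lπx/L) dx = 0 for j ≠ l, so only diagonal terms survive in ∫|ψ|² and ∫ψ·ψ″; ∫ψ·ψ′ dx = [ψ²/2] between the walls = 0.
State is unnormalized: ∫|ψ|² dx = 5.7515, and ∫ψ*·(−ħ²/2m · ψ'') dx = 15.028, so ⟨T⟩ = 15.028 / 5.7515.
⟨T⟩ = 2.6130.

2.61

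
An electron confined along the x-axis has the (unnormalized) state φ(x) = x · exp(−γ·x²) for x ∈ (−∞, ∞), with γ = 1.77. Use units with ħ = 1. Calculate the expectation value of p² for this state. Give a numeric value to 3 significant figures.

5.31

p² φ = −ħ² d²φ/dx²; ⟨p²⟩ = −ħ² ∫ φ*·φ'' dx / ∫|φ|² dx.
Expand each integrand as polynomial × e^(−2γx²) and use ∫x^(2j)·e^(−2γx²) dx = (2j−1)!!/(4γ)^j · √(π/(2γ)), odd powers → 0; here √(π/(2γ)) = 0.94205. Differentiate with the product rule, d/dx e^(−γx²) = −2γx·e^(−γx²).
State is unnormalized: ∫|φ|² dx = 0.13306, and ∫φ*·(−ħ² φ'') dx = 0.70654, so ⟨p²⟩ = 0.70654 / 0.13306.
⟨p²⟩ = 5.3100.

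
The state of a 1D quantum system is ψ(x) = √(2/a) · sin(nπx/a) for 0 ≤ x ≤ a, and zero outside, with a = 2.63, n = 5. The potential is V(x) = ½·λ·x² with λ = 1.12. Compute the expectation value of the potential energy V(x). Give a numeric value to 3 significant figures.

1.28

⟨V⟩ = ∫ V(x)·|ψ|² dx.
With sin²θ = (1 − cos2θ)/2 on 0 ≤ x ≤ a: ∫sin²(nπx/a) dx = a/2, ∫x·sin²(nπx/a) dx = a²/4, ∫x²·sin²(nπx/a) dx = a³·(1/6 − 1/(4n²π²)); higher powers xᵏ the same way, integrating xᵏ·cos(2nπx/a) by parts.
⟨V⟩ = 1.2833.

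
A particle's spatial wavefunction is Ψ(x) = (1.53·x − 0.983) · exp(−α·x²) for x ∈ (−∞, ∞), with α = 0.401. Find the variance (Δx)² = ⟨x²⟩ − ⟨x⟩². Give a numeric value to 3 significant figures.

0.776

Compute ⟨x⟩ and ⟨x²⟩ separately, then (Δx)² = ⟨x²⟩ − ⟨x⟩².
Expand each integrand as polynomial × e^(−2αx²) and use ∫x^(2j)·e^(−2αx²) dx = (2j−1)!!/(4α)^j · √(π/(2α)), odd powers → 0; here √(π/(2α)) = 1.9792.
Normalization: ∫|Ψ|² dx = 4.8009.
⟨x⟩ = -0.77310 and ⟨x²⟩ = 1.3736.
(Δx)² = 1.3736 − (-0.77310)² = 0.77595.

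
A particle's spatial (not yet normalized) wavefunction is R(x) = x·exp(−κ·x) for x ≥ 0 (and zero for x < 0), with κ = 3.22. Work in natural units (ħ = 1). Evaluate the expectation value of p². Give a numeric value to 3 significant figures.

10.4

p² R = −ħ² d²R/dx²; ⟨p²⟩ = −ħ² ∫ R*·R'' dx / ∫|R|² dx.
Differentiate x·exp(−κ·x) with the product rule; every integrand then reduces to terms xʲ·e^(−2κx) on [0, ∞), with ∫₀^∞ xʲ·e^(−2κx) dx = j!/(2κ)^(j+1).
State is unnormalized: ∫|R|² dx = 0.0074881, and ∫R*·(−ħ² R'') dx = 0.077640, so ⟨p²⟩ = 0.077640 / 0.0074881.
⟨p²⟩ = 10.368.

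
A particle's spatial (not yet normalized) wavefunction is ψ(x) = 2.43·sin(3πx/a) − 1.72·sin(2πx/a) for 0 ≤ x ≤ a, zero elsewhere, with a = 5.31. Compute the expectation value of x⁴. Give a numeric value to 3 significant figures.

254.

⟨x⁴⟩ = ∫ x⁴·|ψ|² dx / ∫|ψ|² dx (integrals over the domain).
On 0 ≤ x ≤ a (j ≠ l): ∫sin²(jπx/a) dx = a/2, ∫sin(jπx/a)·sin(lπx/a) dx = 0; diagonal moments ∫x·sin²(jπx/a) dx = a²/4, ∫x²·sin²(jπx/a) dx = a³·(1/6 − 1/(4j²π²)); cross terms ∫x·sin(jπx/a)·sin(lπx/a) dx = 0 for j + l even and −4jla²/(π²(j² − l²)²) for j + l odd, ∫x²·sin(jπx/a)·sin(lπx/a) dx = (−1)^(j+l)·4jla³/(π²(j² − l²)²); higher powers the same way via product-to-sum and parts.
State is unnormalized: ∫|ψ|² dx = 23.532, and ∫ψ*·x⁴·ψ dx = 5976.2, so ⟨x⁴⟩ = 5976.2 / 23.532.
⟨x⁴⟩ = 253.96.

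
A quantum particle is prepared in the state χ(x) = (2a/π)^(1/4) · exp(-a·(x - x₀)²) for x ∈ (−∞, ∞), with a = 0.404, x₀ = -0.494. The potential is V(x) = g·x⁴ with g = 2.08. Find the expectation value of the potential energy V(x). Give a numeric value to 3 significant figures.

⟨V⟩ = ∫ V(x)·|χ|² dx.
Gaussian moments (u = x − x₀): ∫u^(2j)·e^(−2au²) du = (2j−1)!!/(4a)^j · √(π/(2a)), odd powers integrate to 0; here √(π/(2a)) = 1.9718.
⟨V⟩ = 4.3980.

4.40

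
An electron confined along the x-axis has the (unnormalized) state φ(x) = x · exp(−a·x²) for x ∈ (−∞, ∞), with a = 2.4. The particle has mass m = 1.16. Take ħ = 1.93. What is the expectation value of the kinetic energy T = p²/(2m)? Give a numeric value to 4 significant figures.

11.56

T = −(ħ²/2m) d²/dx², so ⟨T⟩ = −(ħ²/2m) ∫ φ*·φ'' dx / ∫|φ|² dx; with m = 1.16.
Expand each integrand as polynomial × e^(−2ax²) and use ∫x^(2j)·e^(−2ax²) dx = (2j−1)!!/(4a)^j · √(π/(2a)), odd powers → 0; here √(π/(2a)) = 0.80901. Differentiate with the product rule, d/dx e^(−ax²) = −2ax·e^(−ax²).
State is unnormalized: ∫|φ|² dx = 0.084272, and ∫φ*·(−ħ²/2m · φ'') dx = 0.97419, so ⟨T⟩ = 0.97419 / 0.084272.
⟨T⟩ = 11.560.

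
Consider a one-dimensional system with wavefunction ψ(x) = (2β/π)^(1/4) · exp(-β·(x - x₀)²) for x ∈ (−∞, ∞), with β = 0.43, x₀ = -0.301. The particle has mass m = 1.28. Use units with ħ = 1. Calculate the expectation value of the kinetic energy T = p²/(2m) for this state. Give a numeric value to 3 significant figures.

T = −(ħ²/2m) d²/dx², so ⟨T⟩ = −(ħ²/2m) ∫ ψ*·ψ'' dx; with m = 1.28.
Gaussian moments (u = x − x₀): ∫u^(2j)·e^(−2βu²) du = (2j−1)!!/(4β)^j · √(π/(2β)), odd powers integrate to 0; here √(π/(2β)) = 1.9113. Derivatives: d/dx e^(−βu²) = −2βu·e^(−βu²), d²/dx² e^(−βu²) = (4β²u² − 2β)·e^(−βu²).
⟨T⟩ = 0.16797.

0.168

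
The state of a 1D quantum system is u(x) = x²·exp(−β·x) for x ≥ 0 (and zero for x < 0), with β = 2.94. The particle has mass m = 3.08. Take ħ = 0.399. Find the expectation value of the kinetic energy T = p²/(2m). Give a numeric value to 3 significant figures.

0.0745

T = −(ħ²/2m) d²/dx², so ⟨T⟩ = −(ħ²/2m) ∫ u*·u'' dx / ∫|u|² dx; with m = 3.08.
Differentiate x²·exp(−β·x) with the product rule; every integrand then reduces to terms xʲ·e^(−2βx) on [0, ∞), with ∫₀^∞ xʲ·e^(−2βx) dx = j!/(2β)^(j+1).
State is unnormalized: ∫|u|² dx = 0.0034145, and ∫u*·(−ħ²/2m · u'') dx = 0.00025425, so ⟨T⟩ = 0.00025425 / 0.0034145.
⟨T⟩ = 0.074463.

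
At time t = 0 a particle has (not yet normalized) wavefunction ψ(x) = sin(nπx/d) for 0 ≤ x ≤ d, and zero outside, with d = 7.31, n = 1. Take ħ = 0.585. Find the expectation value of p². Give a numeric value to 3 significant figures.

0.0632

p² ψ = −ħ² d²ψ/dx²; ⟨p²⟩ = −ħ² ∫ ψ*·ψ'' dx / ∫|ψ|² dx.
d/dx sin(nπx/d) = (nπ/d)·cos(nπx/d) and d²/dx² sin(nπx/d) = −(nπ/d)²·sin(nπx/d); on 0 ≤ x ≤ d, ∫sin²(nπx/d) dx = d/2 and ∫sin(nπx/d)·cos(nπx/d) dx = 0.
State is unnormalized: ∫|ψ|² dx = 3.6550, and ∫ψ*·(−ħ² ψ'') dx = 0.23103, so ⟨p²⟩ = 0.23103 / 3.6550.
⟨p²⟩ = 0.063209.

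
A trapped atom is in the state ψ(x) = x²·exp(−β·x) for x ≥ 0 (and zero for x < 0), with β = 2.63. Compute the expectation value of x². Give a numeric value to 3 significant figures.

1.08

⟨x²⟩ = ∫ x²·|ψ|² dx / ∫|ψ|² dx (integrals over the domain).
Every integrand reduces to terms xʲ·e^(−2βx) on [0, ∞); use ∫₀^∞ xʲ·e^(−2βx) dx = j!/(2β)^(j+1).
State is unnormalized: ∫|ψ|² dx = 0.0059605, and ∫ψ*·x²·ψ dx = 0.0064630, so ⟨x²⟩ = 0.0064630 / 0.0059605.
⟨x²⟩ = 1.0843.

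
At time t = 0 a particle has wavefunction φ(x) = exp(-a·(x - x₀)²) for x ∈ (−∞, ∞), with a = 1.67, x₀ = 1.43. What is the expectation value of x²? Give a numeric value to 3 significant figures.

2.19

⟨x²⟩ = ∫ x²·|φ|² dx / ∫|φ|² dx (integrals over the domain).
Gaussian moments (u = x − x₀): ∫u^(2j)·e^(−2au²) du = (2j−1)!!/(4a)^j · √(π/(2a)), odd powers integrate to 0; here √(π/(2a)) = 0.96984.
State is unnormalized: ∫|φ|² dx = 0.96984, and ∫φ*·x²·φ dx = 2.1284, so ⟨x²⟩ = 2.1284 / 0.96984.
⟨x²⟩ = 2.1946.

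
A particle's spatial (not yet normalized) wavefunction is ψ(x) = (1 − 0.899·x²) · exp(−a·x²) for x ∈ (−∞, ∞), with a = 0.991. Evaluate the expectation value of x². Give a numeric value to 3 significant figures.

0.148

⟨x²⟩ = ∫ x²·|ψ|² dx / ∫|ψ|² dx (integrals over the domain).
Expand each integrand as polynomial × e^(−2ax²) and use ∫x^(2j)·e^(−2ax²) dx = (2j−1)!!/(4a)^j · √(π/(2a)), odd powers → 0; here √(π/(2a)) = 1.2590.
State is unnormalized: ∫|ψ|² dx = 0.88220, and ∫ψ*·x²·ψ dx = 0.13046, so ⟨x²⟩ = 0.13046 / 0.88220.
⟨x²⟩ = 0.14788.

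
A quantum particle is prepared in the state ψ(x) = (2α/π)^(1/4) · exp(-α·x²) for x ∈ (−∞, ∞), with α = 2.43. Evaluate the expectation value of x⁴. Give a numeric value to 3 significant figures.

0.0318

⟨x⁴⟩ = ∫ x⁴·|ψ|² dx (integrals over the domain).
Gaussian moments: ∫x^(2j)·e^(−2αx²) dx = (2j−1)!!/(4α)^j · √(π/(2α)), odd powers integrate to 0; here √(π/(2α)) = 0.80400.
⟨x⁴⟩ = 0.031753.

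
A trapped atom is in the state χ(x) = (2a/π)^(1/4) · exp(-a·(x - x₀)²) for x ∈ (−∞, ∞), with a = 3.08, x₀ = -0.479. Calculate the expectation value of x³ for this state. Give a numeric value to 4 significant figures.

-0.2265

⟨x³⟩ = ∫ x³·|χ|² dx (integrals over the domain).
Gaussian moments (u = x − x₀): ∫u^(2j)·e^(−2au²) du = (2j−1)!!/(4a)^j · √(π/(2a)), odd powers integrate to 0; here √(π/(2a)) = 0.71414.
⟨x³⟩ = -0.22654.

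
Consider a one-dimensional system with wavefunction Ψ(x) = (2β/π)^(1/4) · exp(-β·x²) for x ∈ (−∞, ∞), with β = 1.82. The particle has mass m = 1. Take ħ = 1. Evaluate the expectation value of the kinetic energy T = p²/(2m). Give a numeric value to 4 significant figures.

0.9100

T = −(ħ²/2m) d²/dx², so ⟨T⟩ = −(ħ²/2m) ∫ Ψ*·Ψ'' dx; with m = 1.
Gaussian moments: ∫x^(2j)·e^(−2βx²) dx = (2j−1)!!/(4β)^j · √(π/(2β)), odd powers integrate to 0; here √(π/(2β)) = 0.92902. Derivatives: d/dx e^(−βx²) = −2βx·e^(−βx²), d²/dx² e^(−βx²) = (4β²x² − 2β)·e^(−βx²).
⟨T⟩ = 0.91000.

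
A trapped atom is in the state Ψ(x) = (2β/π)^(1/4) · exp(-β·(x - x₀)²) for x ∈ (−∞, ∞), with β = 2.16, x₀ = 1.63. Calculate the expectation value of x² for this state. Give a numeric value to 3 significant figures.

2.77

⟨x²⟩ = ∫ x²·|Ψ|² dx (integrals over the domain).
Gaussian moments (u = x − x₀): ∫u^(2j)·e^(−2βu²) du = (2j−1)!!/(4β)^j · √(π/(2β)), odd powers integrate to 0; here √(π/(2β)) = 0.85277.
⟨x²⟩ = 2.7726.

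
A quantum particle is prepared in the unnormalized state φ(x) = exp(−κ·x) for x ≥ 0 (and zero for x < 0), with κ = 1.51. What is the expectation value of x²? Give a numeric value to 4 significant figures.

0.2193

⟨x²⟩ = ∫ x²·|φ|² dx / ∫|φ|² dx (integrals over the domain).
Every integrand reduces to terms xʲ·e^(−2κx) on [0, ∞); use ∫₀^∞ xʲ·e^(−2κx) dx = j!/(2κ)^(j+1).
State is unnormalized: ∫|φ|² dx = 0.33113, and ∫φ*·x²·φ dx = 0.072612, so ⟨x²⟩ = 0.072612 / 0.33113.
⟨x²⟩ = 0.21929.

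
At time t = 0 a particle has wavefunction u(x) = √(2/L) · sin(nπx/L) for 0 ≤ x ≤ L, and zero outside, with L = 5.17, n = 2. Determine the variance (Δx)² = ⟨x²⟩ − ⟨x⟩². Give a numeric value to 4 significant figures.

Compute ⟨x⟩ and ⟨x²⟩ separately, then (Δx)² = ⟨x²⟩ − ⟨x⟩².
With sin²θ = (1 − cos2θ)/2 on 0 ≤ x ≤ L: ∫sin²(nπx/L) dx = L/2, ∫x·sin²(nπx/L) dx = L²/4, ∫x²·sin²(nπx/L) dx = L³·(1/6 − 1/(4n²π²)); higher powers xᵏ the same way, integrating xᵏ·cos(2nπx/L) by parts.
⟨x⟩ = 2.5850 and ⟨x²⟩ = 8.5711.
(Δx)² = 8.5711 − (2.5850)² = 1.8889.

1.889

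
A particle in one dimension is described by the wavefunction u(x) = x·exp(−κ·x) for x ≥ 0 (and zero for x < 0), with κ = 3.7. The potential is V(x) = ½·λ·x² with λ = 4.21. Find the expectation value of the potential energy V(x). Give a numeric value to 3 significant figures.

0.461

⟨V⟩ = ∫ V(x)·|u|² dx / ∫|u|² dx.
Every integrand reduces to terms xʲ·e^(−2κx) on [0, ∞); use ∫₀^∞ xʲ·e^(−2κx) dx = j!/(2κ)^(j+1).
State is unnormalized: ∫|u|² dx = 0.0049355, and ∫u*·V(x)·u dx = 0.0022767, so ⟨V⟩ = 0.0022767 / 0.0049355.
⟨V⟩ = 0.46129.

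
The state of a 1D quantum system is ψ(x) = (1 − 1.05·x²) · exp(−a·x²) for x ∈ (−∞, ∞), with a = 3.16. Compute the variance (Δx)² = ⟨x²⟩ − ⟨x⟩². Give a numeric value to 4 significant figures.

0.05602

Compute ⟨x⟩ and ⟨x²⟩ separately, then (Δx)² = ⟨x²⟩ − ⟨x⟩².
Expand each integrand as polynomial × e^(−2ax²) and use ∫x^(2j)·e^(−2ax²) dx = (2j−1)!!/(4a)^j · √(π/(2a)), odd powers → 0; here √(π/(2a)) = 0.70504.
Normalization: ∫|ψ|² dx = 0.60250.
⟨x⟩ = 0.0000 and ⟨x²⟩ = 0.056018.
(Δx)² = 0.056018 − (0.0000)² = 0.056018.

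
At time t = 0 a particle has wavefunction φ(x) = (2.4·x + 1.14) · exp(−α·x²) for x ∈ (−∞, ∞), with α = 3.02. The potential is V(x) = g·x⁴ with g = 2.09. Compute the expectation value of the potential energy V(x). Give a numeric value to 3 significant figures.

⟨V⟩ = ∫ V(x)·|φ|² dx / ∫|φ|² dx.
Expand each integrand as polynomial × e^(−2αx²) and use ∫x^(2j)·e^(−2αx²) dx = (2j−1)!!/(4α)^j · √(π/(2α)), odd powers → 0; here √(π/(2α)) = 0.72120.
State is unnormalized: ∫|φ|² dx = 1.2812, and ∫φ*·V(x)·φ dx = 0.11415, so ⟨V⟩ = 0.11415 / 1.2812.
⟨V⟩ = 0.089099.

0.0891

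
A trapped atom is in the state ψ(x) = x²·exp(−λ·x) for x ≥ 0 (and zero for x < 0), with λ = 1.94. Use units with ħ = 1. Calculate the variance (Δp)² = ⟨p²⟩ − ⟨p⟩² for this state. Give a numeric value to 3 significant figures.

Compute ⟨p⟩ and ⟨p²⟩ separately; (Δp)² = ⟨p²⟩ − ⟨p⟩².
Differentiate x²·exp(−λ·x) with the product rule; every integrand then reduces to terms xʲ·e^(−2λx) on [0, ∞), with ∫₀^∞ xʲ·e^(−2λx) dx = j!/(2λ)^(j+1).
Normalization: ∫|ψ|² dx = 0.027293.
⟨p⟩ = 0.0000 and ⟨p²⟩ = 1.2545.
(Δp)² = 1.2545 − (0.0000)² = 1.2545.

1.25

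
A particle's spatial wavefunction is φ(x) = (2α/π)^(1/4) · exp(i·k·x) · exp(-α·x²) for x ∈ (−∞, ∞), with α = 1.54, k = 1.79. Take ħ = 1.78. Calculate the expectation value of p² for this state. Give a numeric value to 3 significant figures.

p² φ = −ħ² d²φ/dx²; ⟨p²⟩ = −ħ² ∫ φ*·φ'' dx.
Gaussian moments: ∫x^(2j)·e^(−2αx²) dx = (2j−1)!!/(4α)^j · √(π/(2α)), odd powers integrate to 0; here √(π/(2α)) = 1.0099. Derivatives: φ′ = (ik − 2αx)·φ, φ″ = ((ik − 2αx)² − 2α)·φ; the odd-in-x pieces drop out.
⟨p²⟩ = 15.031.

15.0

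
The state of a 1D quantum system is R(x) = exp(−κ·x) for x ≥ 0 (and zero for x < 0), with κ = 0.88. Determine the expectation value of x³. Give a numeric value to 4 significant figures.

1.101

⟨x³⟩ = ∫ x³·|R|² dx / ∫|R|² dx (integrals over the domain).
Every integrand reduces to terms xʲ·e^(−2κx) on [0, ∞); use ∫₀^∞ xʲ·e^(−2κx) dx = j!/(2κ)^(j+1).
State is unnormalized: ∫|R|² dx = 0.56818, and ∫R*·x³·R dx = 0.62532, so ⟨x³⟩ = 0.62532 / 0.56818.
⟨x³⟩ = 1.1006.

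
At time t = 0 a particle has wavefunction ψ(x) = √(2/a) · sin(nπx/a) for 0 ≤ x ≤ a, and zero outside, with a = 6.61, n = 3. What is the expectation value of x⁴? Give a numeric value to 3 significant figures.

361.

⟨x⁴⟩ = ∫ x⁴·|ψ|² dx (integrals over the domain).
With sin²θ = (1 − cos2θ)/2 on 0 ≤ x ≤ a: ∫sin²(nπx/a) dx = a/2, ∫x·sin²(nπx/a) dx = a²/4, ∫x²·sin²(nπx/a) dx = a³·(1/6 − 1/(4n²π²)); higher powers xᵏ the same way, integrating xᵏ·cos(2nπx/a) by parts.
⟨x⁴⟩ = 360.67.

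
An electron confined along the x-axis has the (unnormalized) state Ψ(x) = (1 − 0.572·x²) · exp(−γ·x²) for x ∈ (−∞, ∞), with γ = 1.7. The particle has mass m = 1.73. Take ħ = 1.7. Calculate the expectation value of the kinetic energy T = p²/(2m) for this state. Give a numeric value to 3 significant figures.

2.03

T = −(ħ²/2m) d²/dx², so ⟨T⟩ = −(ħ²/2m) ∫ Ψ*·Ψ'' dx / ∫|Ψ|² dx; with m = 1.73.
Expand each integrand as polynomial × e^(−2γx²) and use ∫x^(2j)·e^(−2γx²) dx = (2j−1)!!/(4γ)^j · √(π/(2γ)), odd powers → 0; here √(π/(2γ)) = 0.96125. Differentiate with the product rule, d/dx e^(−γx²) = −2γx·e^(−γx²).
State is unnormalized: ∫|Ψ|² dx = 0.81994, and ∫Ψ*·(−ħ²/2m · Ψ'') dx = 1.6621, so ⟨T⟩ = 1.6621 / 0.81994.
⟨T⟩ = 2.0272.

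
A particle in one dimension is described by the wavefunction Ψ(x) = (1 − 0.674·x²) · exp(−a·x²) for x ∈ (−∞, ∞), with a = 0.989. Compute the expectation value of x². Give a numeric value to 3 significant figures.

⟨x²⟩ = ∫ x²·|Ψ|² dx / ∫|Ψ|² dx (integrals over the domain).
Expand each integrand as polynomial × e^(−2ax²) and use ∫x^(2j)·e^(−2ax²) dx = (2j−1)!!/(4a)^j · √(π/(2a)), odd powers → 0; here √(π/(2a)) = 1.2603.
State is unnormalized: ∫|Ψ|² dx = 0.94058, and ∫Ψ*·x²·Ψ dx = 0.13162, so ⟨x²⟩ = 0.13162 / 0.94058.
⟨x²⟩ = 0.13994.

0.140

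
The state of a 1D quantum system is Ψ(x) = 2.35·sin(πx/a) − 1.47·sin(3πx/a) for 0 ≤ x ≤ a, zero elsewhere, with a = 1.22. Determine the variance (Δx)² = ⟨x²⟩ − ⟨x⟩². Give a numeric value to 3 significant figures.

0.0166

Compute ⟨x⟩ and ⟨x²⟩ separately, then (Δx)² = ⟨x²⟩ − ⟨x⟩².
On 0 ≤ x ≤ a (j ≠ l): ∫sin²(jπx/a) dx = a/2, ∫sin(jπx/a)·sin(lπx/a) dx = 0; diagonal moments ∫x·sin²(jπx/a) dx = a²/4, ∫x²·sin²(jπx/a) dx = a³·(1/6 − 1/(4j²π²)); cross terms ∫x·sin(jπx/a)·sin(lπx/a) dx = 0 for j + l even and −4jla²/(π²(j² − l²)²) for j + l odd, ∫x²·sin(jπx/a)·sin(lπx/a) dx = (−1)^(j+l)·4jla³/(π²(j² − l²)²); higher powers the same way via product-to-sum and parts.
Normalization: ∫|Ψ|² dx = 4.6869.
⟨x⟩ = 0.61000 and ⟨x²⟩ = 0.38873.
(Δx)² = 0.38873 − (0.61000)² = 0.016628.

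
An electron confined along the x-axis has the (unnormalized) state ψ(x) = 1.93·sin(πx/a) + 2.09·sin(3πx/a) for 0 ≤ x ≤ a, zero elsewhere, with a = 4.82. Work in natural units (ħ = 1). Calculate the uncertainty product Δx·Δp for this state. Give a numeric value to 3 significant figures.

2.23

Δx = √(⟨x²⟩−⟨x⟩²), Δp = √(⟨p²⟩−⟨p⟩²).
On 0 ≤ x ≤ a (j ≠ l): ∫sin²(jπx/a) dx = a/2, ∫sin(jπx/a)·sin(lπx/a) dx = 0; diagonal moments ∫x·sin²(jπx/a) dx = a²/4, ∫x²·sin²(jπx/a) dx = a³·(1/6 − 1/(4j²π²)); cross terms ∫x·sin(jπx/a)·sin(lπx/a) dx = 0 for j + l even and −4jla²/(π²(j² − l²)²) for j + l odd, ∫x²·sin(jπx/a)·sin(lπx/a) dx = (−1)^(j+l)·4jla³/(π²(j² − l²)²); higher powers the same way via product-to-sum and parts. d²/dx² sin(jπx/a) = −(jπ/a)²·sin(jπx/a); on 0 ≤ x ≤ a, ∫sin²(jπx/a) dx = a/2 and ∫sin(jπx/a)·sin(lπx/a) dx = 0 for j ≠ l, so only diagonal terms survive in ∫|ψ|² and ∫ψ·ψ″; ∫ψ·ψ′ dx = [ψ²/2] between the walls = 0.
Normalization: ∫|ψ|² dx = 19.504.
⟨x⟩ = 2.4100, ⟨x²⟩ = 8.0118 ⇒ Δx = 1.4845.
⟨p⟩ = 0.0000, ⟨p²⟩ = 2.2592 ⇒ Δp = 1.5030.
Δx·Δp = 2.2312.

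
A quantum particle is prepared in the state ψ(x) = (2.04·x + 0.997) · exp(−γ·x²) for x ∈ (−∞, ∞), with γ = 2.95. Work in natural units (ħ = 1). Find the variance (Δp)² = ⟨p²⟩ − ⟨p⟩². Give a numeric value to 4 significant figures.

Compute ⟨p⟩ and ⟨p²⟩ separately; (Δp)² = ⟨p²⟩ − ⟨p⟩².
Expand each integrand as polynomial × e^(−2γx²) and use ∫x^(2j)·e^(−2γx²) dx = (2j−1)!!/(4γ)^j · √(π/(2γ)), odd powers → 0; here √(π/(2γ)) = 0.72971. Differentiate with the product rule, d/dx e^(−γx²) = −2γx·e^(−γx²).
Normalization: ∫|ψ|² dx = 0.98269.
⟨p⟩ = 0.0000 and ⟨p²⟩ = 4.4951.
(Δp)² = 4.4951 − (0.0000)² = 4.4951.

4.495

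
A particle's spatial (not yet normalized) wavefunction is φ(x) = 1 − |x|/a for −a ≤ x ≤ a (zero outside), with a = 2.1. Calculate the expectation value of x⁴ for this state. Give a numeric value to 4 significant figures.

⟨x⁴⟩ = ∫ x⁴·|φ|² dx / ∫|φ|² dx (integrals over the domain).
φ is even, so ∫ over [−a, a] = 2∫₀ᵃ with φ = 1 − x/a there: ∫₀ᵃ (1 − x/a)² dx = a/3, ∫₀ᵃ x²(1 − x/a)² dx = a³/30, ∫₀ᵃ x⁴(1 − x/a)² dx = a⁵/105.
State is unnormalized: ∫|φ|² dx = 1.4000, and ∫φ*·x⁴·φ dx = 0.77792, so ⟨x⁴⟩ = 0.77792 / 1.4000.
⟨x⁴⟩ = 0.55566.

0.5557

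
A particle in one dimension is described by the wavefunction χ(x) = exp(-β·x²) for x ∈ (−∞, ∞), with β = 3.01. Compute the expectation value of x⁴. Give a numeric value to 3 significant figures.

⟨x⁴⟩ = ∫ x⁴·|χ|² dx / ∫|χ|² dx (integrals over the domain).
Gaussian moments: ∫x^(2j)·e^(−2βx²) dx = (2j−1)!!/(4β)^j · √(π/(2β)), odd powers integrate to 0; here √(π/(2β)) = 0.72240.
State is unnormalized: ∫|χ|² dx = 0.72240, and ∫χ*·x⁴·χ dx = 0.014950, so ⟨x⁴⟩ = 0.014950 / 0.72240.
⟨x⁴⟩ = 0.020695.

0.0207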